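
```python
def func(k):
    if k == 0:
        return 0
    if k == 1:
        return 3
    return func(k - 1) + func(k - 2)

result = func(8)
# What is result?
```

Build up from base cases: func(0)=0, func(1)=3, func(2)=3, func(3)=6, func(4)=9, func(5)=15, func(6)=24, ..., func(8)=63

Answer: 63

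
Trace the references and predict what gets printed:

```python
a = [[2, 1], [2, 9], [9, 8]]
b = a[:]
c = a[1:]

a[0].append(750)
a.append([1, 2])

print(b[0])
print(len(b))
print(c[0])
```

Key concept: slice with nested mutation.
Step by step:
`a = [[2, 1], [2, 9], [9, 8]]` → a = [[2, 1], [2, 9], [9, 8]]
`b = a[:]` → b = [[2, 1], [2, 9], [9, 8]]
`c = a[1:]` → c = [[2, 9], [9, 8]]
`a[0].append(750)` → a = [[2, 1, 750], [2, 9], [9, 8]]; b = [[2, 1, 750], [2, 9], [9, 8]]
`a.append([1, 2])` → a = [[2, 1, 750], [2, 9], [9, 8], [1, 2]]
`print(b[0])` → prints [2, 1, 750]
`print(len(b))` → prints 3
`print(c[0])` → prints [2, 9]

Answer:
[2, 1, 750]
3
[2, 9]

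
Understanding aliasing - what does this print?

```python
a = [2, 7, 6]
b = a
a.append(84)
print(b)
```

Key concept: basic list aliasing.
Step by step:
`a = [2, 7, 6]` → a = [2, 7, 6]
`b = a` → b = [2, 7, 6] (same object as a)
`a.append(84)` → a = [2, 7, 6, 84] (same object as b); b = [2, 7, 6, 84] (same object as a)
`print(b)` → prints [2, 7, 6, 84]

Answer: [2, 7, 6, 84]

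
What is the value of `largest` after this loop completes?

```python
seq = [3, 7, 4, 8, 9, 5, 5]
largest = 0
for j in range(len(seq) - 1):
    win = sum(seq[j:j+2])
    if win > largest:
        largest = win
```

Max sum of 2-element window in [3, 7, 4, 8, 9, 5, 5]
`largest` takes the values: 0 → 10 → 11 → 12 → 17

Answer: 17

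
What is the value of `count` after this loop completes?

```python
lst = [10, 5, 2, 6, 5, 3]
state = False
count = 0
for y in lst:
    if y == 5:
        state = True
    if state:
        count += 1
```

Count elements after first 5 in [10, 5, 2, 6, 5, 3]
`count` takes the values: 0 → 1 → 2 → 3 → 4 → 5

Answer: 5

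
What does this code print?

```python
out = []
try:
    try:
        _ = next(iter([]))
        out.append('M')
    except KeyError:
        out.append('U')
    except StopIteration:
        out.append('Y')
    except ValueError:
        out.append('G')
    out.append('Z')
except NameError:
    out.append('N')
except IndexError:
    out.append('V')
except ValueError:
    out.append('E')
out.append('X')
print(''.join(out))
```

Execution trace: 'Y' (inner except StopIteration) → 'Z' (try body, no exception) → 'X' (after the try/except). Output: YZX

Answer: YZX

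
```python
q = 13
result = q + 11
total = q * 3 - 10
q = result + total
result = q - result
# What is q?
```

Trace:
`q = 13` → q = 13
`result = q + 11` → result = 24
`total = q * 3 - 10` → total = 29
`q = result + total` → q = 53
`result = q - result` → result = 29
So q = 53

Answer: 53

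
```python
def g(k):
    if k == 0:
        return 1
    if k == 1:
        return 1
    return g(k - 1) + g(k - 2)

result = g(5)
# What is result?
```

Build up from base cases: g(0)=1, g(1)=1, g(2)=2, g(3)=3, g(4)=5, g(5)=8

Answer: 8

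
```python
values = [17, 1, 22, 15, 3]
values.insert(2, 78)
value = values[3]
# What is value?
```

Trace:
`values = [17, 1, 22, 15, 3]` → values = [17, 1, 22, 15, 3]
`values.insert(2, 78)` → values = [17, 1, 78, 22, 15, 3]
`value = values[3]` → value = 22
So value = 22

Answer: 22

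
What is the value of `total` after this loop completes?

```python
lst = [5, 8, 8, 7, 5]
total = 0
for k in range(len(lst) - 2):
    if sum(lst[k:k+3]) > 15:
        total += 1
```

Count windows with sum > 15
`total` takes the values: 0 → 1 → 2 → 3

Answer: 3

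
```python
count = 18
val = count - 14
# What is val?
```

Trace:
`count = 18` → count = 18
`val = count - 14` → val = 4
So val = 4

Answer: 4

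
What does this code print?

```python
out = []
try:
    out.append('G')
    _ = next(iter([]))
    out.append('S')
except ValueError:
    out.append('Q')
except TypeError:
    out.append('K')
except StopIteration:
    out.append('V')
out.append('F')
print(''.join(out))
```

Execution trace: 'G' (try body) → 'V' (except StopIteration) → 'F' (after the try/except). Output: GVF

Answer: GVF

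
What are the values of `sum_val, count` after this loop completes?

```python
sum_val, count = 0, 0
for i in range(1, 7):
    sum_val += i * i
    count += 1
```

Sum of squares and count
`sum_val, count` takes the values: (0, 0) → (1, 0) → (1, 1) → (5, 1) → (5, 2) → (14, 2) → (14, 3) → (30, 3) → (30, 4) → (55, 4) → (55, 5) → (91, 5) → (91, 6)

Answer: 91, 6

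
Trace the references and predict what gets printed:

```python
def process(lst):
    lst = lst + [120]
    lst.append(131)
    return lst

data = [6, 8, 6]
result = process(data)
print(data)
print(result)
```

Key concept: rebinding parameter vs mutation.
Step by step:
`data = [6, 8, 6]` → data = [6, 8, 6]
`result = process(data)` → result = [6, 8, 6, 120, 131]
`print(data)` → prints [6, 8, 6]
`print(result)` → prints [6, 8, 6, 120, 131]

Answer:
[6, 8, 6]
[6, 8, 6, 120, 131]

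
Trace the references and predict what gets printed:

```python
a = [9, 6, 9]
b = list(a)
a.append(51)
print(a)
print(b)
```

Key concept: list() constructor creates copy.
Step by step:
`a = [9, 6, 9]` → a = [9, 6, 9]
`b = list(a)` → b = [9, 6, 9]
`a.append(51)` → a = [9, 6, 9, 51]
`print(a)` → prints [9, 6, 9, 51]
`print(b)` → prints [9, 6, 9]

Answer:
[9, 6, 9, 51]
[9, 6, 9]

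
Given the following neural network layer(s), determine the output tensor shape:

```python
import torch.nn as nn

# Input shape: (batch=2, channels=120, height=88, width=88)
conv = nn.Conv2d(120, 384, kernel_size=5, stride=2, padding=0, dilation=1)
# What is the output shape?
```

Input: (2, 120, 88, 88) -> Output: (2, 384, 42, 42)

Answer: (2, 384, 42, 42)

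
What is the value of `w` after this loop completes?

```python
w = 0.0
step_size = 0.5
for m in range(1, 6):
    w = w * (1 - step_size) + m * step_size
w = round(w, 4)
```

Moving average with lr=0.5
`w` takes the values: 0.0 → 0.5 → 1.25 → 2.125 → 3.0625 → 4.03125 → 4.0312

Answer: 4.0312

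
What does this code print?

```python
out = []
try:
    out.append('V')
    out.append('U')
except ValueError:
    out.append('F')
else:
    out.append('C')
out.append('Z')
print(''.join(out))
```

Execution trace: 'V' (try body) → 'U' (try body, no exception) → 'C' (else) → 'Z' (after the try/except). Output: VUCZ

Answer: VUCZ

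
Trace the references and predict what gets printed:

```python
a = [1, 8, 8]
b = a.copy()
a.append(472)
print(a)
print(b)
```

Key concept: list.copy() creates independent copy.
Step by step:
`a = [1, 8, 8]` → a = [1, 8, 8]
`b = a.copy()` → b = [1, 8, 8]
`a.append(472)` → a = [1, 8, 8, 472]
`print(a)` → prints [1, 8, 8, 472]
`print(b)` → prints [1, 8, 8]

Answer:
[1, 8, 8, 472]
[1, 8, 8]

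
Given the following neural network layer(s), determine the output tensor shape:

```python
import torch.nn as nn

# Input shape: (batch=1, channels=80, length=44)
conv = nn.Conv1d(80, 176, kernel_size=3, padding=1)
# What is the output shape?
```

Input: (1, 80, 44) -> Output: (1, 176, 44)

Answer: (1, 176, 44)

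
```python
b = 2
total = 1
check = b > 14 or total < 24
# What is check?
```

Trace:
`b = 2` → b = 2
`total = 1` → total = 1
`check = b > 14 or total < 24` → check = True
So check = True

Answer: True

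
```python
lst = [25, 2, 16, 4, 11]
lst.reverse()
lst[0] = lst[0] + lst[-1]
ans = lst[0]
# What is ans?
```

Trace:
`lst = [25, 2, 16, 4, 11]` → lst = [25, 2, 16, 4, 11]
`lst.reverse()` → lst = [11, 4, 16, 2, 25]
`lst[0] = lst[0] + lst[-1]` → lst = [36, 4, 16, 2, 25]
`ans = lst[0]` → ans = 36
So ans = 36

Answer: 36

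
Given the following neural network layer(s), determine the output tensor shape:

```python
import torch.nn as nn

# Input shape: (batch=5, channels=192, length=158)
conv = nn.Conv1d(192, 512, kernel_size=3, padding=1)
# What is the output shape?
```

Input: (5, 192, 158) -> Output: (5, 512, 158)

Answer: (5, 512, 158)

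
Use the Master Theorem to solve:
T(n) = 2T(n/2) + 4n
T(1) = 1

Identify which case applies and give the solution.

a=2, b=2, f(n)=4n. log_2(2) = 1. Since c=1 = 1, Case 2 applies: T(n) = Θ(n^log_b(a) · log n) = O(n log n).

Answer: O(n log n) - Case 2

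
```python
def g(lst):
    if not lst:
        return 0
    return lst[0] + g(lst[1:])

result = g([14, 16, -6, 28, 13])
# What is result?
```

14 + 16 + (-6) + 28 + 13 + 0 = 65

Answer: 65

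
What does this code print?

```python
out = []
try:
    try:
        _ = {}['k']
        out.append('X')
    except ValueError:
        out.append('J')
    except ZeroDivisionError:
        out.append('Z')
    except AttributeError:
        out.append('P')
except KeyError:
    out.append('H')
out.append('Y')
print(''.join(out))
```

Execution trace: 'H' (outer except KeyError) → 'Y' (after the try/except). Output: HY

Answer: HY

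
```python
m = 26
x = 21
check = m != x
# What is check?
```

Trace:
`m = 26` → m = 26
`x = 21` → x = 21
`check = m != x` → check = True
So check = True

Answer: True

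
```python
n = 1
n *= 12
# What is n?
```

Trace:
`n = 1` → n = 1
`n *= 12` → n = 12
So n = 12

Answer: 12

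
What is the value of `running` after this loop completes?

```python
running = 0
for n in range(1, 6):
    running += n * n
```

Sum of squares 1² to 5² = 55
`running` takes the values: 0 → 1 → 5 → 14 → 30 → 55

Answer: 55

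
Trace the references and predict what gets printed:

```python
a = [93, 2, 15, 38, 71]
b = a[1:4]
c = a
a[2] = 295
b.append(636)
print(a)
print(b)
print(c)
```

Key concept: slice vs alias.
Step by step:
`a = [93, 2, 15, 38, 71]` → a = [93, 2, 15, 38, 71]
`b = a[1:4]` → b = [2, 15, 38]
`c = a` → c = [93, 2, 15, 38, 71] (same object as a)
`a[2] = 295` → a = [93, 2, 295, 38, 71] (same object as c); c = [93, 2, 295, 38, 71] (same object as a)
`b.append(636)` → b = [2, 15, 38, 636]
`print(a)` → prints [93, 2, 295, 38, 71]
`print(b)` → prints [2, 15, 38, 636]
`print(c)` → prints [93, 2, 295, 38, 71]

Answer:
[93, 2, 295, 38, 71]
[2, 15, 38, 636]
[93, 2, 295, 38, 71]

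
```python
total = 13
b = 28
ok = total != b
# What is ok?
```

Trace:
`total = 13` → total = 13
`b = 28` → b = 28
`ok = total != b` → ok = True
So ok = True

Answer: True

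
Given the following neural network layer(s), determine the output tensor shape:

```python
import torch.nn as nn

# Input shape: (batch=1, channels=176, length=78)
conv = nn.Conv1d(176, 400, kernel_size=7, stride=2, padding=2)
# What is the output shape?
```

Input: (1, 176, 78) -> Output: (1, 400, 38)

Answer: (1, 400, 38)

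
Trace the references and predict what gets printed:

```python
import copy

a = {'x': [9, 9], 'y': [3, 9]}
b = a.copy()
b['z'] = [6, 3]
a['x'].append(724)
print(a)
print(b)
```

Key concept: shallow copy of dict with mutable values.
Step by step:
`a = {'x': [9, 9], 'y': [3, 9]}` → a = {'x': [9, 9], 'y': [3, 9]}
`b = a.copy()` → b = {'x': [9, 9], 'y': [3, 9]}
`b['z'] = [6, 3]` → b = {'x': [9, 9], 'y': [3, 9], 'z': [6, 3]}
`a['x'].append(724)` → a = {'x': [9, 9, 724], 'y': [3, 9]}; b = {'x': [9, 9, 724], 'y': [3, 9], 'z': [6, 3]}
`print(a)` → prints {'x': [9, 9, 724], 'y': [3, 9]}
`print(b)` → prints {'x': [9, 9, 724], 'y': [3, 9], 'z': [6, 3]}

Answer:
{'x': [9, 9, 724], 'y': [3, 9]}
{'x': [9, 9, 724], 'y': [3, 9], 'z': [6, 3]}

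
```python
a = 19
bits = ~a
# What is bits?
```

Trace:
`a = 19` → a = 19
`bits = ~a` → bits = -20
So bits = -20

Answer: -20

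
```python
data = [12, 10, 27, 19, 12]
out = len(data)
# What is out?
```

Trace:
`data = [12, 10, 27, 19, 12]` → data = [12, 10, 27, 19, 12]
`out = len(data)` → out = 5
So out = 5

Answer: 5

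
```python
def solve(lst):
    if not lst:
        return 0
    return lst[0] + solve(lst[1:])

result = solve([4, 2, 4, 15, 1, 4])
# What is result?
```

4 + 2 + 4 + 15 + 1 + 4 + 0 = 30

Answer: 30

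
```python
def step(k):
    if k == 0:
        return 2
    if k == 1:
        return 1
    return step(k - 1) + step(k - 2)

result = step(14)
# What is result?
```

Build up from base cases: step(0)=2, step(1)=1, step(2)=3, step(3)=4, step(4)=7, step(5)=11, step(6)=18, ..., step(14)=843

Answer: 843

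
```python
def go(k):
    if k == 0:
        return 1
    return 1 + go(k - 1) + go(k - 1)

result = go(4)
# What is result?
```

go(k) = 1 + 2·go(k-1), go(0)=1. Closed form: (1+1)·2^4 - 1 = 31.

Answer: 31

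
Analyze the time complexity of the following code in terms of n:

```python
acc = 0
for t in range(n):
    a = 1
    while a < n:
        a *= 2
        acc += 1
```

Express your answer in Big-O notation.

Each loop level contributes: n × log n. Multiplying the contributions gives O(n log n).

Answer: O(n log n)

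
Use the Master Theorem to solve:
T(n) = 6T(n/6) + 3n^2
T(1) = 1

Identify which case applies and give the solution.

a=6, b=6, f(n)=3n^2. log_6(6) = 1. Since c=2 > 1 and the regularity condition holds (6(n/6)^2 = (6/6^2)n^2 with 6/6^2 < 1), Case 3 applies: T(n) = Θ(f(n)) = O(n^2).

Answer: O(n^2) - Case 3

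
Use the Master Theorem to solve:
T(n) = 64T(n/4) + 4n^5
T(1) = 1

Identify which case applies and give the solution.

a=64, b=4, f(n)=4n^5. log_4(64) = 3. Since c=5 > 3 and the regularity condition holds (64(n/4)^5 = (64/4^5)n^5 with 64/4^5 < 1), Case 3 applies: T(n) = Θ(f(n)) = O(n^5).

Answer: O(n^5) - Case 3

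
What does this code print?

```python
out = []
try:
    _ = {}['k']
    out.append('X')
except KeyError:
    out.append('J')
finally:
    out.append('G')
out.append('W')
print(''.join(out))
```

Execution trace: 'J' (except KeyError) → 'G' (finally) → 'W' (after the try/except). Output: JGW

Answer: JGW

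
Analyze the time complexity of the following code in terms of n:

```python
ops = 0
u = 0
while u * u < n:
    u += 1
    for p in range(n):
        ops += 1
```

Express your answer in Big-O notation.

Each loop level contributes: √n × n. Multiplying the contributions gives O(n√n).

Answer: O(n√n)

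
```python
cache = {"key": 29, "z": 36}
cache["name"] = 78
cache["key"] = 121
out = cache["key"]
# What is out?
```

Trace:
`cache = {"key": 29, "z": 36}` → cache = {'key': 29, 'z': 36}
`cache["name"] = 78` → cache = {'key': 29, 'z': 36, 'name': 78}
`cache["key"] = 121` → cache = {'key': 121, 'z': 36, 'name': 78}
`out = cache["key"]` → out = 121
So out = 121

Answer: 121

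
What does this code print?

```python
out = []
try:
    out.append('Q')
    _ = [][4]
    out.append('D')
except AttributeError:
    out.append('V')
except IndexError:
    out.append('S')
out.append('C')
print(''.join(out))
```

Execution trace: 'Q' (try body) → 'S' (except IndexError) → 'C' (after the try/except). Output: QSC

Answer: QSC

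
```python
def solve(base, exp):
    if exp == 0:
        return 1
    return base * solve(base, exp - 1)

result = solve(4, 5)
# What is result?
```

solve(4, 5) = 4 * 4 * 4 * 4 * 4 = 1024

Answer: 1024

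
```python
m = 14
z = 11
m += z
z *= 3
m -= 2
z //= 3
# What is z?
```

Trace:
`m = 14` → m = 14
`z = 11` → z = 11
`m += z` → m = 25
`z *= 3` → z = 33
`m -= 2` → m = 23
`z //= 3` → z = 11
So z = 11

Answer: 11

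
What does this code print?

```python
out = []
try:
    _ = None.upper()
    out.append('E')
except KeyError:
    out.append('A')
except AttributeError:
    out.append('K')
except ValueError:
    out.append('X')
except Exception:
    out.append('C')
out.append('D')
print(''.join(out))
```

Execution trace: 'K' (except AttributeError) → 'D' (after the try/except). Output: KD

Answer: KD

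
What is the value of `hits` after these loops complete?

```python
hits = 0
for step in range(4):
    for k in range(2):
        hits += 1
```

4 * 2 = 8
`hits` takes the values: 0 → 1 → 2 → 3 → 4 → 5 → 6 → 7 → 8

Answer: 8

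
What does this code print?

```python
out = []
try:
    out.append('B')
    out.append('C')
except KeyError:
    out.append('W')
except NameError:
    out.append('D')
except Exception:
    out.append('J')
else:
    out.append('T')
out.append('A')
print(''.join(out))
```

Execution trace: 'B' (try body) → 'C' (try body, no exception) → 'T' (else) → 'A' (after the try/except). Output: BCTA

Answer: BCTA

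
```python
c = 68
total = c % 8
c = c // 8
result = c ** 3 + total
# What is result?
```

Trace:
`c = 68` → c = 68
`total = c % 8` → total = 4
`c = c // 8` → c = 8
`result = c ** 3 + total` → result = 516
So result = 516

Answer: 516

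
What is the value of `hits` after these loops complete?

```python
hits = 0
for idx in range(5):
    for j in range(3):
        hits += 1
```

5 * 3 = 15
`hits` takes the values: 0 → 1 → 2 → 3 → 4 → 5 → 6 → 7 → 8 → 9 → 10 → 11 → 12 → 13 → 14 → 15

Answer: 15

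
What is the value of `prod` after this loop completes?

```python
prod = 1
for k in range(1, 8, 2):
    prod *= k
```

Product of 1, 3, 5, ... up to 7
`prod` takes the values: 1 → 3 → 15 → 105

Answer: 105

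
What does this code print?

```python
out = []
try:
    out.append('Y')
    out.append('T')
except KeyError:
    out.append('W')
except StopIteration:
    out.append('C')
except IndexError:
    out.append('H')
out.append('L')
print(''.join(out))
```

Execution trace: 'Y' (try body) → 'T' (try body, no exception) → 'L' (after the try/except). Output: YTL

Answer: YTL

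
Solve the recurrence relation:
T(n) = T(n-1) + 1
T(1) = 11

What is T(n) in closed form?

Unrolling: T(n) = T(1) + 1·(n-1) = 11 + 1(n-1) = n + 10.

Answer: T(n) = n + 10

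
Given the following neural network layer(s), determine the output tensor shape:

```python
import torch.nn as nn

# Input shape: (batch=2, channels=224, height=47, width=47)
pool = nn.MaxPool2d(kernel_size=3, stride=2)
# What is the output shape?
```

Input: (2, 224, 47, 47) -> Output: (2, 224, 23, 23)

Answer: (2, 224, 23, 23)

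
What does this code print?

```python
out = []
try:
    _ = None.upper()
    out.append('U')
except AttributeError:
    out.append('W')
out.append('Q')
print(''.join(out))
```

Execution trace: 'W' (except AttributeError) → 'Q' (after the try/except). Output: WQ

Answer: WQ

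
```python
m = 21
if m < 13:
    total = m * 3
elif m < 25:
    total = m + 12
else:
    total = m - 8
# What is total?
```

Trace:
`m = 21` → m = 21
`if m < 13: ...` → m < 13 is False, m < 25 is True → total = 33
So total = 33

Answer: 33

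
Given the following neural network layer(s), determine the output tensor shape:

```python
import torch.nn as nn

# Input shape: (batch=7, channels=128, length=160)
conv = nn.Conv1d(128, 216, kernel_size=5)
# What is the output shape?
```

Input: (7, 128, 160) -> Output: (7, 216, 156)

Answer: (7, 216, 156)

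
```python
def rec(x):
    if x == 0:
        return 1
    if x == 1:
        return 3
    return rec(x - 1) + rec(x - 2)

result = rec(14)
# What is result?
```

Build up from base cases: rec(0)=1, rec(1)=3, rec(2)=4, rec(3)=7, rec(4)=11, rec(5)=18, rec(6)=29, ..., rec(14)=1364

Answer: 1364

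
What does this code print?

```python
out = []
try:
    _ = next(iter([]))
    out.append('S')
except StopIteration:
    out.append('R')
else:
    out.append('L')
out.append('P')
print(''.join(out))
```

Execution trace: 'R' (except StopIteration) → 'P' (after the try/except). Output: RP

Answer: RP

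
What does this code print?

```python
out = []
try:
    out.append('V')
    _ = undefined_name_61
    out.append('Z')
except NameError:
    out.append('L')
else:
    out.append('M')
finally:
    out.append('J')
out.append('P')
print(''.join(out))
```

Execution trace: 'V' (try body) → 'L' (except NameError) → 'J' (finally) → 'P' (after the try/except). Output: VLJP

Answer: VLJP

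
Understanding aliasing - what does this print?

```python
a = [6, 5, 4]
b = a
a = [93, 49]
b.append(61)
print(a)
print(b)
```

Key concept: rebinding vs mutation: a is rebound to a new list, b still points at the original.
Step by step:
`a = [6, 5, 4]` → a = [6, 5, 4]
`b = a` → b = [6, 5, 4] (same object as a)
`a = [93, 49]` → a = [93, 49]
`b.append(61)` → b = [6, 5, 4, 61]
`print(a)` → prints [93, 49]
`print(b)` → prints [6, 5, 4, 61]

Answer:
[93, 49]
[6, 5, 4, 61]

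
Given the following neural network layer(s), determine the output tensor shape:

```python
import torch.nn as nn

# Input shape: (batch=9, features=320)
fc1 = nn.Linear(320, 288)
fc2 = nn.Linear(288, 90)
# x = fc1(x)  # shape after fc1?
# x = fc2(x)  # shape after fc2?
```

Input: (9, 320) -> after fc1: (9, 288) -> Output: (9, 90)

Answer: (9, 90)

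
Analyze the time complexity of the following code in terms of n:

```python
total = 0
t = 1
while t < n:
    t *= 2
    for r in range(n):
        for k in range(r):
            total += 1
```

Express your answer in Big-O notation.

Each loop level contributes: log n × n × n. Multiplying the contributions gives O(n^2 log n).

Answer: O(n^2 log n)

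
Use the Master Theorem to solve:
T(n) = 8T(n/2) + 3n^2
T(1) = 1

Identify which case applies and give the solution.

a=8, b=2, f(n)=3n^2. log_2(8) = 3. Since c=2 < 3, Case 1 applies: T(n) = Θ(n^log_b(a)) = O(n^3).

Answer: O(n^3) - Case 1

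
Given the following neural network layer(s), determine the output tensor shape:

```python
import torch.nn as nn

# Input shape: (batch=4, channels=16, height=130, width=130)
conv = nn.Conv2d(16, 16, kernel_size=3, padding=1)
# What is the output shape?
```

Input: (4, 16, 130, 130) -> Output: (4, 16, 130, 130)

Answer: (4, 16, 130, 130)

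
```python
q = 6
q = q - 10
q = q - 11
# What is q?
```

Trace:
`q = 6` → q = 6
`q = q - 10` → q = -4
`q = q - 11` → q = -15
So q = -15

Answer: -15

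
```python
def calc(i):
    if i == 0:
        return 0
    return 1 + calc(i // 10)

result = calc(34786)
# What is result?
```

Count of digits of 34786: 5

Answer: 5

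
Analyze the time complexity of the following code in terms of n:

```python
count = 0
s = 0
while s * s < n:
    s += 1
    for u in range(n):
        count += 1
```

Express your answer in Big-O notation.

Each loop level contributes: √n × n. Multiplying the contributions gives O(n√n).

Answer: O(n√n)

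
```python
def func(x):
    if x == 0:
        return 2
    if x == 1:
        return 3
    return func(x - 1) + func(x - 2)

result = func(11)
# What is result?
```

Build up from base cases: func(0)=2, func(1)=3, func(2)=5, func(3)=8, func(4)=13, func(5)=21, func(6)=34, ..., func(11)=377

Answer: 377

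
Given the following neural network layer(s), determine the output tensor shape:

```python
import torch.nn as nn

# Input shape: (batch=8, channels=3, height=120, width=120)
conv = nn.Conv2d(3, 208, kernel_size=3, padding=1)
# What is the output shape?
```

Input: (8, 3, 120, 120) -> Output: (8, 208, 120, 120)

Answer: (8, 208, 120, 120)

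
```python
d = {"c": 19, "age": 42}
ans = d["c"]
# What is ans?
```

Trace:
`d = {"c": 19, "age": 42}` → d = {'c': 19, 'age': 42}
`ans = d["c"]` → ans = 19
So ans = 19

Answer: 19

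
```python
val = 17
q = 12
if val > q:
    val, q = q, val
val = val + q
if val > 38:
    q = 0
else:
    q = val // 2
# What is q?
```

Trace:
`val = 17` → val = 17
`q = 12` → q = 12
`if val > q: ...` → val > q is True → val = 12; q = 17
`val = val + q` → val = 29
`if val > 38: ...` → val > 38 is False, take else branch → q = 14
So q = 14

Answer: 14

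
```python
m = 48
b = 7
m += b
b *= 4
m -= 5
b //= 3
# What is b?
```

Trace:
`m = 48` → m = 48
`b = 7` → b = 7
`m += b` → m = 55
`b *= 4` → b = 28
`m -= 5` → m = 50
`b //= 3` → b = 9
So b = 9

Answer: 9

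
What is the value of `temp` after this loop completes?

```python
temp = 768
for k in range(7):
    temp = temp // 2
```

Halve 7 times: 768 // 2^7 = 6
`temp` takes the values: 768 → 384 → 192 → 96 → 48 → 24 → 12 → 6

Answer: 6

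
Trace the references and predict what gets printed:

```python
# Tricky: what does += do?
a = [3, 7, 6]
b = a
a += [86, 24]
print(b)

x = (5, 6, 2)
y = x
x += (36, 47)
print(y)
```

Key concept: += behavior differs for mutable vs immutable.
Step by step:
`a = [3, 7, 6]` → a = [3, 7, 6]
`b = a` → b = [3, 7, 6] (same object as a)
`a += [86, 24]` → a = [3, 7, 6, 86, 24] (same object as b); b = [3, 7, 6, 86, 24] (same object as a)
`print(b)` → prints [3, 7, 6, 86, 24]
`x = (5, 6, 2)` → x = (5, 6, 2)
`y = x` → y = (5, 6, 2)
`x += (36, 47)` → x = (5, 6, 2, 36, 47)
`print(y)` → prints (5, 6, 2)

Answer:
[3, 7, 6, 86, 24]
(5, 6, 2)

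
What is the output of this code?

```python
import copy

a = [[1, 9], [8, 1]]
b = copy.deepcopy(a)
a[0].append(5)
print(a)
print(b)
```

Key concept: deep copy is fully independent.
Step by step:
`a = [[1, 9], [8, 1]]` → a = [[1, 9], [8, 1]]
`b = copy.deepcopy(a)` → b = [[1, 9], [8, 1]]
`a[0].append(5)` → a = [[1, 9, 5], [8, 1]]
`print(a)` → prints [[1, 9, 5], [8, 1]]
`print(b)` → prints [[1, 9], [8, 1]]

Answer:
[[1, 9, 5], [8, 1]]
[[1, 9], [8, 1]]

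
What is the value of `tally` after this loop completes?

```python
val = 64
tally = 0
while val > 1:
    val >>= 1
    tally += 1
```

Count right shifts until 1
`tally` takes the values: 0 → 1 → 2 → 3 → 4 → 5 → 6

Answer: 6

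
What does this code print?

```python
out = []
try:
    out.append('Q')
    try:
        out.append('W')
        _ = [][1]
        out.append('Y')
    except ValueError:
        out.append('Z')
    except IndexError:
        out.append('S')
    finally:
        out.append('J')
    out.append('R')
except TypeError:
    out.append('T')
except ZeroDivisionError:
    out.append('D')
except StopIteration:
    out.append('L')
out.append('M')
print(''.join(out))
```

Execution trace: 'Q' (try body) → 'W' (inner try body) → 'S' (inner except IndexError) → 'J' (inner finally) → 'R' (try body, no exception) → 'M' (after the try/except). Output: QWSJRM

Answer: QWSJRM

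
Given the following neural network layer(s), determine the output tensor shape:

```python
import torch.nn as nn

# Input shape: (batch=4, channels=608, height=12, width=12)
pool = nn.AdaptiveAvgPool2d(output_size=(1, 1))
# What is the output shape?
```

Input: (4, 608, 12, 12) -> Output: (4, 608, 1, 1)

Answer: (4, 608, 1, 1)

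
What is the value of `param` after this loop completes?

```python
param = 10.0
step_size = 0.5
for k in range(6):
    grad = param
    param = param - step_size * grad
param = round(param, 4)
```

Gradient descent: w = 10.0 * (1 - 0.5)^6
`param` takes the values: 10.0 → 5.0 → 2.5 → 1.25 → 0.625 → 0.3125 → 0.15625 → 0.1562

Answer: 0.1562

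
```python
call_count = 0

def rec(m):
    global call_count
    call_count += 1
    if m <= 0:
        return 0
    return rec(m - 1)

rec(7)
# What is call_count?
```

Linear recursion stepping by 1: 8 calls from m=7 down to ≤0.

Answer: 8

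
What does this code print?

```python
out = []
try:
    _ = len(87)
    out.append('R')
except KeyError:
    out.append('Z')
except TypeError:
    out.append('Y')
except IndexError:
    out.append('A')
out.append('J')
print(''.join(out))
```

Execution trace: 'Y' (except TypeError) → 'J' (after the try/except). Output: YJ

Answer: YJ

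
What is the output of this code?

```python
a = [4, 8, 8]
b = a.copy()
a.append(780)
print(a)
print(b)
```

Key concept: list.copy() creates independent copy.
Step by step:
`a = [4, 8, 8]` → a = [4, 8, 8]
`b = a.copy()` → b = [4, 8, 8]
`a.append(780)` → a = [4, 8, 8, 780]
`print(a)` → prints [4, 8, 8, 780]
`print(b)` → prints [4, 8, 8]

Answer:
[4, 8, 8, 780]
[4, 8, 8]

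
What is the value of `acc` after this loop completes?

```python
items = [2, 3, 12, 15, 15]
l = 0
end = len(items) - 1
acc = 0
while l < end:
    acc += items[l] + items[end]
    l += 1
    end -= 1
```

Sum of pairs from ends
`acc` takes the values: 0 → 17 → 35

Answer: 35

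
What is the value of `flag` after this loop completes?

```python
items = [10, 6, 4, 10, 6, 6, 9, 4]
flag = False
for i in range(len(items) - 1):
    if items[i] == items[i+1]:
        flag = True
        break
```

Check consecutive duplicates in [10, 6, 4, 10, 6, 6, 9, 4]
`flag` takes the values: False → True

Answer: True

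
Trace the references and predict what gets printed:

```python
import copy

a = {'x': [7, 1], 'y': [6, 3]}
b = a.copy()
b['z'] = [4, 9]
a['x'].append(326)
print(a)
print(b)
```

Key concept: shallow copy of dict with mutable values.
Step by step:
`a = {'x': [7, 1], 'y': [6, 3]}` → a = {'x': [7, 1], 'y': [6, 3]}
`b = a.copy()` → b = {'x': [7, 1], 'y': [6, 3]}
`b['z'] = [4, 9]` → b = {'x': [7, 1], 'y': [6, 3], 'z': [4, 9]}
`a['x'].append(326)` → a = {'x': [7, 1, 326], 'y': [6, 3]}; b = {'x': [7, 1, 326], 'y': [6, 3], 'z': [4, 9]}
`print(a)` → prints {'x': [7, 1, 326], 'y': [6, 3]}
`print(b)` → prints {'x': [7, 1, 326], 'y': [6, 3], 'z': [4, 9]}

Answer:
{'x': [7, 1, 326], 'y': [6, 3]}
{'x': [7, 1, 326], 'y': [6, 3], 'z': [4, 9]}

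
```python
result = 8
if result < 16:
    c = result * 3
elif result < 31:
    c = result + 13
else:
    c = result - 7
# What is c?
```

Trace:
`result = 8` → result = 8
`if result < 16: ...` → result < 16 is True → c = 24
So c = 24

Answer: 24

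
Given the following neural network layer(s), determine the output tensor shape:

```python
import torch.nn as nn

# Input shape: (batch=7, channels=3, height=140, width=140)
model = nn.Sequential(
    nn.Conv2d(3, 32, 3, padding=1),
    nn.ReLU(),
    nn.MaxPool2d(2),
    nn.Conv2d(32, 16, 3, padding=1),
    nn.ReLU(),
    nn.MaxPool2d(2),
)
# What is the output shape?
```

Input: (7, 3, 140, 140) -> after first Conv2d: (7, 32, 140, 140) -> after first MaxPool2d: (7, 32, 70, 70) -> after second Conv2d: (7, 16, 70, 70) -> Output: (7, 16, 35, 35)

Answer: (7, 16, 35, 35)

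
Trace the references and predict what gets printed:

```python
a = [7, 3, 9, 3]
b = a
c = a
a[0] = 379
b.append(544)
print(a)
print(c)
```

Key concept: multiple aliases.
Step by step:
`a = [7, 3, 9, 3]` → a = [7, 3, 9, 3]
`b = a` → b = [7, 3, 9, 3] (same object as a)
`c = a` → c = [7, 3, 9, 3] (same object as a, b)
`a[0] = 379` → a = [379, 3, 9, 3] (same object as b, c); b = [379, 3, 9, 3] (same object as a, c); c = [379, 3, 9, 3] (same object as a, b)
`b.append(544)` → a = [379, 3, 9, 3, 544] (same object as b, c); b = [379, 3, 9, 3, 544] (same object as a, c); c = [379, 3, 9, 3, 544] (same object as a, b)
`print(a)` → prints [379, 3, 9, 3, 544]
`print(c)` → prints [379, 3, 9, 3, 544]

Answer:
[379, 3, 9, 3, 544]
[379, 3, 9, 3, 544]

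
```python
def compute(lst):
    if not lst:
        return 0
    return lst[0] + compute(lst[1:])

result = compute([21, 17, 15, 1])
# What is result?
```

21 + 17 + 15 + 1 + 0 = 54

Answer: 54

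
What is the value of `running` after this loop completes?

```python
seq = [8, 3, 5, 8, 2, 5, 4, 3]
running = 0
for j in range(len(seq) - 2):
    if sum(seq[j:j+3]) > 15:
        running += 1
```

Count windows with sum > 15
`running` takes the values: 0 → 1 → 2

Answer: 2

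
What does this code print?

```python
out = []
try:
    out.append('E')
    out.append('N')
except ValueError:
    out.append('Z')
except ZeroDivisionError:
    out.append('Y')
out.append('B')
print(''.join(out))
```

Execution trace: 'E' (try body) → 'N' (try body, no exception) → 'B' (after the try/except). Output: ENB

Answer: ENB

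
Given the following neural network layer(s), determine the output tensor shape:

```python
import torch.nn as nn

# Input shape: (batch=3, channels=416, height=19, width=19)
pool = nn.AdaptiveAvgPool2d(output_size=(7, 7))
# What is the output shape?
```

Input: (3, 416, 19, 19) -> Output: (3, 416, 7, 7)

Answer: (3, 416, 7, 7)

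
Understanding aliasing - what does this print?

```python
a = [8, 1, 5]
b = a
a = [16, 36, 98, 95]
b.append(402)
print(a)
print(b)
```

Key concept: rebinding vs mutation: a is rebound to a new list, b still points at the original.
Step by step:
`a = [8, 1, 5]` → a = [8, 1, 5]
`b = a` → b = [8, 1, 5] (same object as a)
`a = [16, 36, 98, 95]` → a = [16, 36, 98, 95]
`b.append(402)` → b = [8, 1, 5, 402]
`print(a)` → prints [16, 36, 98, 95]
`print(b)` → prints [8, 1, 5, 402]

Answer:
[16, 36, 98, 95]
[8, 1, 5, 402]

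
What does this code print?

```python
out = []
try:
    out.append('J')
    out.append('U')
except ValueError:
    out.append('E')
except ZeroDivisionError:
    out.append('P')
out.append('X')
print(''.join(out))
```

Execution trace: 'J' (try body) → 'U' (try body, no exception) → 'X' (after the try/except). Output: JUX

Answer: JUX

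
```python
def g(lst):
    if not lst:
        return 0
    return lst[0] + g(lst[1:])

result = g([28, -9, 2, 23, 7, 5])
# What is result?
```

28 + (-9) + 2 + 23 + 7 + 5 + 0 = 56

Answer: 56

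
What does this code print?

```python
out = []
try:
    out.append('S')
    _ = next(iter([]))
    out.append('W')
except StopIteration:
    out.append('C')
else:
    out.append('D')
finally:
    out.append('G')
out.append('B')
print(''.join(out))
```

Execution trace: 'S' (try body) → 'C' (except StopIteration) → 'G' (finally) → 'B' (after the try/except). Output: SCGB

Answer: SCGB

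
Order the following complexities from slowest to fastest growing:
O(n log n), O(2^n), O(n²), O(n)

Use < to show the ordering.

Ordered by growth rate: O(n) < O(n log n) < O(n²) < O(2^n)

Answer: O(n) < O(n log n) < O(n²) < O(2^n)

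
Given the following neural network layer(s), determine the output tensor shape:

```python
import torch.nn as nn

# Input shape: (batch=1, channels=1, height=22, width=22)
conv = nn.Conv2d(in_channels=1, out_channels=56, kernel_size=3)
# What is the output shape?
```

Input: (1, 1, 22, 22) -> Output: (1, 56, 20, 20)

Answer: (1, 56, 20, 20)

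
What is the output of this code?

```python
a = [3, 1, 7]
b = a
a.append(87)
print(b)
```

Key concept: basic list aliasing.
Step by step:
`a = [3, 1, 7]` → a = [3, 1, 7]
`b = a` → b = [3, 1, 7] (same object as a)
`a.append(87)` → a = [3, 1, 7, 87] (same object as b); b = [3, 1, 7, 87] (same object as a)
`print(b)` → prints [3, 1, 7, 87]

Answer: [3, 1, 7, 87]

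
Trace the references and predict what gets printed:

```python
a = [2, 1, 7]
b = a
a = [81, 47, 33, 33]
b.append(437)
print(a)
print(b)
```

Key concept: rebinding vs mutation: a is rebound to a new list, b still points at the original.
Step by step:
`a = [2, 1, 7]` → a = [2, 1, 7]
`b = a` → b = [2, 1, 7] (same object as a)
`a = [81, 47, 33, 33]` → a = [81, 47, 33, 33]
`b.append(437)` → b = [2, 1, 7, 437]
`print(a)` → prints [81, 47, 33, 33]
`print(b)` → prints [2, 1, 7, 437]

Answer:
[81, 47, 33, 33]
[2, 1, 7, 437]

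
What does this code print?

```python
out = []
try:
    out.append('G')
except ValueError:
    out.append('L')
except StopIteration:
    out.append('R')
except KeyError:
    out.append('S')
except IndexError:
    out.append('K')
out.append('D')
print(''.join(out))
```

Execution trace: 'G' (try body, no exception) → 'D' (after the try/except). Output: GD

Answer: GD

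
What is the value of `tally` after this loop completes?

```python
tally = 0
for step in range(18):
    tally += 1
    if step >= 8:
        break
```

Loop breaks when step reaches 8, tally is 9
`tally` takes the values: 0 → 1 → 2 → 3 → 4 → 5 → 6 → 7 → 8 → 9

Answer: 9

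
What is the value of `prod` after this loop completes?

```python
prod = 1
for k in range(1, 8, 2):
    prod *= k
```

Product of 1, 3, 5, ... up to 7
`prod` takes the values: 1 → 3 → 15 → 105

Answer: 105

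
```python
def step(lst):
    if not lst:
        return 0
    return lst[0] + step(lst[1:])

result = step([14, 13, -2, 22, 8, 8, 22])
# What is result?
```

14 + 13 + (-2) + 22 + 8 + 8 + 22 + 0 = 85

Answer: 85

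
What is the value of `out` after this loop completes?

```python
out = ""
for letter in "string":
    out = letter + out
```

Reverse 'string'
`out` takes the values: "" → "s" → "ts" → "rts" → "irts" → "nirts" → "gnirts"

Answer: "gnirts"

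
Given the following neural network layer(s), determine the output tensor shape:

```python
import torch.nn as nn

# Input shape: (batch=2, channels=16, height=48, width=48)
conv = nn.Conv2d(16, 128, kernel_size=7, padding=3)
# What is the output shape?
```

Input: (2, 16, 48, 48) -> Output: (2, 128, 48, 48)

Answer: (2, 128, 48, 48)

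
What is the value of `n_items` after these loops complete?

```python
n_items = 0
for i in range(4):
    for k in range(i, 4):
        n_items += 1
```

Upper triangle: 4 + 3 + ... + 1
`n_items` takes the values: 0 → 1 → 2 → 3 → 4 → 5 → 6 → 7 → 8 → 9 → 10

Answer: 10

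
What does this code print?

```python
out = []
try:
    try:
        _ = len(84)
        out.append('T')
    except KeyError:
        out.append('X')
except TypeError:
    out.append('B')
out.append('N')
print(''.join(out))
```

Execution trace: 'B' (outer except TypeError) → 'N' (after the try/except). Output: BN

Answer: BN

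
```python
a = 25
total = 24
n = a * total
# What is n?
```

Trace:
`a = 25` → a = 25
`total = 24` → total = 24
`n = a * total` → n = 600
So n = 600

Answer: 600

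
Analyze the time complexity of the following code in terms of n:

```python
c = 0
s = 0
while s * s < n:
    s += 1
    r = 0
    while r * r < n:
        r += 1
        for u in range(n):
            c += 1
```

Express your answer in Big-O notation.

Each loop level contributes: √n × √n × n. Multiplying the contributions gives O(n^2).

Answer: O(n^2)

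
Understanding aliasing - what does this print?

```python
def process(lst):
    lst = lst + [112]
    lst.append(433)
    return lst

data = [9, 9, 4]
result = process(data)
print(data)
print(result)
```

Key concept: rebinding parameter vs mutation.
Step by step:
`data = [9, 9, 4]` → data = [9, 9, 4]
`result = process(data)` → result = [9, 9, 4, 112, 433]
`print(data)` → prints [9, 9, 4]
`print(result)` → prints [9, 9, 4, 112, 433]

Answer:
[9, 9, 4]
[9, 9, 4, 112, 433]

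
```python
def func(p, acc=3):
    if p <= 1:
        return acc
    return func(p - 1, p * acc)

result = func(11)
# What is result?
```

Accumulator trace (n, acc): (11, 3) -> (10, 33) -> (9, 330) -> (8, 2970) -> (7, 23760) -> (6, 166320) -> (5, 997920) -> (4, 4989600) -> (3, 19958400) -> (2, 59875200) -> (1, 119750400) -> return 119750400

Answer: 119750400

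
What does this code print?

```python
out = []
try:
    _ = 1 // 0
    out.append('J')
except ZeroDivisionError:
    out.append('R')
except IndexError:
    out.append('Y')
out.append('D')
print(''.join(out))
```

Execution trace: 'R' (except ZeroDivisionError) → 'D' (after the try/except). Output: RD

Answer: RD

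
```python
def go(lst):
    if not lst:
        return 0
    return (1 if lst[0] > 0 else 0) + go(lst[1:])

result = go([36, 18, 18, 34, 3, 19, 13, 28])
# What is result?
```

Count of positive elements in [36, 18, 18, 34, 3, 19, 13, 28] = 8

Answer: 8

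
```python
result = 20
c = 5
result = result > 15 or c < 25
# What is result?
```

Trace:
`result = 20` → result = 20
`c = 5` → c = 5
`result = result > 15 or c < 25` → result = True
So result = True

Answer: True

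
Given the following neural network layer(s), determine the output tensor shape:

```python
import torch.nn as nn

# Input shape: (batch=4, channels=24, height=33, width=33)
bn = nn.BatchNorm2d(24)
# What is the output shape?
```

Input: (4, 24, 33, 33) -> Output: (4, 24, 33, 33)

Answer: (4, 24, 33, 33)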